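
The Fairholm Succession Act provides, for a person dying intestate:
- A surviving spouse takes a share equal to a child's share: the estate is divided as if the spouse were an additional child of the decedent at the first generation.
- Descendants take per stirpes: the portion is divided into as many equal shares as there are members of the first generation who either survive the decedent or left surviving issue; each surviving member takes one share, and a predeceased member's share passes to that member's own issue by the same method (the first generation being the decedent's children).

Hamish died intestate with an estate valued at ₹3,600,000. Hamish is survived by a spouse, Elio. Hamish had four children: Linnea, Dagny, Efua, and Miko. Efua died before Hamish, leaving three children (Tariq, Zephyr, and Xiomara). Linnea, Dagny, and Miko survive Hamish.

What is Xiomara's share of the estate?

Xiomara receives ₹240,000.

The spouse counts as an additional share at the children's level, so there are 5 primary shares of ₹720,000. Elio takes one such share (₹720,000).
The children's combined portion (₹2,880,000) is divided into 4 shares of ₹720,000: Linnea, Dagny, and Miko each take ₹720,000; Efua's ₹720,000 share passes to Efua's issue.
Efua's share (₹720,000) is divided into 3 shares of ₹240,000: Tariq, Zephyr, and Xiomara each take ₹240,000.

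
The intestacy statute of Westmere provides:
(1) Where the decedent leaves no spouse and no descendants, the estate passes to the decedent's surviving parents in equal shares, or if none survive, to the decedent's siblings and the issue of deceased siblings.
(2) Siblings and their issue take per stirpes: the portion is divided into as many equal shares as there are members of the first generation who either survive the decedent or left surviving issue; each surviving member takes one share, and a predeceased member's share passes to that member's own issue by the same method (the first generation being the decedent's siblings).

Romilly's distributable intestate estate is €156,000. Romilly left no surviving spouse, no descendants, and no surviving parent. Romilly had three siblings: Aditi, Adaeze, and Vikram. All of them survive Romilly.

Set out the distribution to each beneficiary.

Aditi: €52,000; Adaeze: €52,000; Vikram: €52,000

The entire €156,000 passes to the siblings and their issue.
That amount (€156,000) is divided into 3 shares of €52,000: Aditi, Adaeze, and Vikram each take €52,000.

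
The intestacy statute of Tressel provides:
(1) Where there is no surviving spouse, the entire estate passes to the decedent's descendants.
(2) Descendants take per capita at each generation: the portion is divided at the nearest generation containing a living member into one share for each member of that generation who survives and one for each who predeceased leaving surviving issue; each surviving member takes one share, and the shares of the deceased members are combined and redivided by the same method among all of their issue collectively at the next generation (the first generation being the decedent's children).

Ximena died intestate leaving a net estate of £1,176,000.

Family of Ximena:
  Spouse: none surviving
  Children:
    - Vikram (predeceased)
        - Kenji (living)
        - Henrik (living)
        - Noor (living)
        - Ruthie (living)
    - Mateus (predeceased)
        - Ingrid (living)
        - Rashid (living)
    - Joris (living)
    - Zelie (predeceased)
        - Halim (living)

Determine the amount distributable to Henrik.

Henrik receives £126,000.

The entire £1,176,000 passes to the descendants.
That amount (£1,176,000) is divided at the children's generation into 4 shares of £294,000. Joris takes £294,000. The 3 shares of the deceased (Vikram, Mateus, and Zelie) are combined into a pool of £882,000.
That pool (£882,000) is divided at the grandchildren's generation equally among Kenji, Henrik, Noor, Ruthie, Ingrid, Rashid, and Halim: £126,000 each.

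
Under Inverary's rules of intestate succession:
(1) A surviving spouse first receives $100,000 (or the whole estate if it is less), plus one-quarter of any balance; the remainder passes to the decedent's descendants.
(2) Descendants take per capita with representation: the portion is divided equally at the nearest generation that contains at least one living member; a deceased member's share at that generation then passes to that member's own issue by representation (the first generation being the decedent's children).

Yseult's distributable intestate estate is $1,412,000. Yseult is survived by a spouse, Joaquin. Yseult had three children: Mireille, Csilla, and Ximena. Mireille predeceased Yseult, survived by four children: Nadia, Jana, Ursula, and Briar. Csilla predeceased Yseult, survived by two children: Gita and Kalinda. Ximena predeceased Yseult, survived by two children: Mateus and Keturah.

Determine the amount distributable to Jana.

Jana receives $123,000.

Joaquin first takes $100,000, leaving a balance of $1,312,000. Joaquin then takes one-quarter of the balance ($328,000), for a total of $428,000. The remaining $984,000 passes to the descendants.
No child survives, so the initial division is made at the grandchildren's generation.
The descendants' portion ($984,000) is divided into 8 shares of $123,000: Nadia, Jana, Ursula, Briar, Gita, Kalinda, Mateus, and Keturah each take $123,000.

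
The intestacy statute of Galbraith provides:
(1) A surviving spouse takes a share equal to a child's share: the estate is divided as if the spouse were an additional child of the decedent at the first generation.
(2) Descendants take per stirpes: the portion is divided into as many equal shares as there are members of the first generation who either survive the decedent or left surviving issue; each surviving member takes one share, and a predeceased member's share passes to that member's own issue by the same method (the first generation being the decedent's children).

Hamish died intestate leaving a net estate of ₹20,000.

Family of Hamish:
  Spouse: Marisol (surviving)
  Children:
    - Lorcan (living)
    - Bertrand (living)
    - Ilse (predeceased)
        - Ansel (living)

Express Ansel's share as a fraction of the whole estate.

Ansel receives 1/4 of the estate.

The spouse counts as an additional share at the children's level, so there are 4 primary shares of ₹5,000. Marisol takes one such share (₹5,000).
The children's combined portion (₹15,000) is divided into 3 shares of ₹5,000: Lorcan and Bertrand each take ₹5,000; Ilse's ₹5,000 share passes to Ilse's issue.
Ilse's share (₹5,000) passes entirely to Ansel.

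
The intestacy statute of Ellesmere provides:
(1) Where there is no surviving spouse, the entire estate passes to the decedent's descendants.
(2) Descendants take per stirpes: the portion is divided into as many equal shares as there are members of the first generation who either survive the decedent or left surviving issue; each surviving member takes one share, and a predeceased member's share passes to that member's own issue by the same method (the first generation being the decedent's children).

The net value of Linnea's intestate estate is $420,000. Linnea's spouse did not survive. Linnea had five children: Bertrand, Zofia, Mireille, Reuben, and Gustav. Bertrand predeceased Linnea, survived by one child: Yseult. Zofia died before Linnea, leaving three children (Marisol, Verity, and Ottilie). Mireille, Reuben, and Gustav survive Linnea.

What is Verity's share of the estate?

Verity receives $28,000.

The entire $420,000 passes to the descendants.
That amount ($420,000) is divided into 5 shares of $84,000: Mireille, Reuben, and Gustav each take $84,000; Bertrand's $84,000 share passes to Bertrand's issue; Zofia's $84,000 share passes to Zofia's issue.
Bertrand's share ($84,000) passes entirely to Yseult.
Zofia's share ($84,000) is divided into 3 shares of $28,000: Marisol, Verity, and Ottilie each take $28,000.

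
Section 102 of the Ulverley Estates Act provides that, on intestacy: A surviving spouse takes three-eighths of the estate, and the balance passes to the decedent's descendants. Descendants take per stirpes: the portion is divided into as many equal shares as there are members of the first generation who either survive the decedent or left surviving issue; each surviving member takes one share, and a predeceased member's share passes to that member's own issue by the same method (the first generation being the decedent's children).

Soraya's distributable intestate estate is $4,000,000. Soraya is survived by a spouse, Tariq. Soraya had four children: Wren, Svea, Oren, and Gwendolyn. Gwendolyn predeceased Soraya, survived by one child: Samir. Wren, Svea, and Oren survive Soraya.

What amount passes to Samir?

Samir receives $625,000.

Tariq takes three-eighths of $4,000,000 = $1,500,000. The remaining $2,500,000 passes to the descendants.
The descendants' portion ($2,500,000) is divided into 4 shares of $625,000: Wren, Svea, and Oren each take $625,000; Gwendolyn's $625,000 share passes to Gwendolyn's issue.
Gwendolyn's share ($625,000) passes entirely to Samir.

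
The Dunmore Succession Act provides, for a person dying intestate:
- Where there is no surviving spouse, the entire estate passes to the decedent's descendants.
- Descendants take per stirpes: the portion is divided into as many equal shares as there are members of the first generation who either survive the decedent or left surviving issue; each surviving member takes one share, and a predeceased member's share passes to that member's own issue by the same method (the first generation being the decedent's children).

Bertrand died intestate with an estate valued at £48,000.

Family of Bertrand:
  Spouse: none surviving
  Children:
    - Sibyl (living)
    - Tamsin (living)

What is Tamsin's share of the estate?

Tamsin receives £24,000.

The entire £48,000 passes to the descendants.
That amount (£48,000) is divided into 2 shares of £24,000: Sibyl and Tamsin each take £24,000.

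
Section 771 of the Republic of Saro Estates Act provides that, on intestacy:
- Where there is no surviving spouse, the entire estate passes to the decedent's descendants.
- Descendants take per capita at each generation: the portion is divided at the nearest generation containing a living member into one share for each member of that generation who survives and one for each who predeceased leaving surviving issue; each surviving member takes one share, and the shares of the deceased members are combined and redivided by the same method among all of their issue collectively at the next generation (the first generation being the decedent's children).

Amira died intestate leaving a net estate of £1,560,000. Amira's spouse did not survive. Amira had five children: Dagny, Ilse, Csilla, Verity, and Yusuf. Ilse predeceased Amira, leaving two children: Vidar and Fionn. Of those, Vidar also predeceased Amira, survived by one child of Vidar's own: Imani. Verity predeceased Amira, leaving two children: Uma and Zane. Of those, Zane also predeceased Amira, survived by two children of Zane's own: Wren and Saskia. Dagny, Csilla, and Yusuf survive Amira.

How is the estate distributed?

Dagny: £312,000; Imani: £104,000; Fionn: £156,000; Csilla: £312,000; Uma: £156,000; Wren: £104,000; Saskia: £104,000; Yusuf: £312,000

The entire £1,560,000 passes to the descendants.
That amount (£1,560,000) is divided at the children's generation into 5 shares of £312,000. Dagny, Csilla, and Yusuf each take £312,000. The 2 shares of the deceased (Ilse and Verity) are combined into a pool of £624,000.
That pool (£624,000) is divided at the grandchildren's generation into 4 shares of £156,000. Fionn and Uma each take £156,000. The 2 shares of the deceased (Vidar and Zane) are combined into a pool of £312,000.
That pool (£312,000) is divided at the great-grandchildren's generation equally among Imani, Wren, and Saskia: £104,000 each.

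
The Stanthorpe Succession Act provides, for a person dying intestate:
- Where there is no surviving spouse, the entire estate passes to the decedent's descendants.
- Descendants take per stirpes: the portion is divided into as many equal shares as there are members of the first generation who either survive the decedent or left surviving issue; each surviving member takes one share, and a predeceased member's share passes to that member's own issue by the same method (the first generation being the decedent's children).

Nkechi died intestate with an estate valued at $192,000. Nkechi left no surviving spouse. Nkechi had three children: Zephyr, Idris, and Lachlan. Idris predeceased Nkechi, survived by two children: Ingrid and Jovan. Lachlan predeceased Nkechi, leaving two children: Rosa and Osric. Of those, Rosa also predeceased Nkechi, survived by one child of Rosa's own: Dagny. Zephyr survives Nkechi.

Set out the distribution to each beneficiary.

The entire $192,000 passes to the descendants.
That amount ($192,000) is divided into 3 shares of $64,000: Zephyr takes $64,000; Idris's $64,000 share passes to Idris's issue; Lachlan's $64,000 share passes to Lachlan's issue.
Idris's share ($64,000) is divided into 2 shares of $32,000: Ingrid and Jovan each take $32,000.
Lachlan's share ($64,000) is divided into 2 shares of $32,000: Osric takes $32,000; Rosa's $32,000 share passes to Rosa's issue.
Rosa's share ($32,000) passes entirely to Dagny.

Zephyr: $64,000; Ingrid: $32,000; Jovan: $32,000; Dagny: $32,000; Osric: $32,000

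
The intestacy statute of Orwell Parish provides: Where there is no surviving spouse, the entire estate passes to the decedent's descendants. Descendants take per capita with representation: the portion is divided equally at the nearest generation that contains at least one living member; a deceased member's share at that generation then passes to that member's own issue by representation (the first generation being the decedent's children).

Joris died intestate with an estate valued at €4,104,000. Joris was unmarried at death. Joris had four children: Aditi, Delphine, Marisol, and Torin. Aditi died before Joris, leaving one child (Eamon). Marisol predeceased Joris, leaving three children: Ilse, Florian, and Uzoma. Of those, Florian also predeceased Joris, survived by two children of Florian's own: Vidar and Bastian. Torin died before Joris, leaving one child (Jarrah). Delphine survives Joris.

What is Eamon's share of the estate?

The entire €4,104,000 passes to the descendants.
That amount (€4,104,000) is divided into 4 shares of €1,026,000: Delphine takes €1,026,000; Aditi's €1,026,000 share passes to Aditi's issue; Marisol's €1,026,000 share passes to Marisol's issue; Torin's €1,026,000 share passes to Torin's issue.
Aditi's share (€1,026,000) passes entirely to Eamon.
Marisol's share (€1,026,000) is divided into 3 shares of €342,000: Ilse and Uzoma each take €342,000; Florian's €342,000 share passes to Florian's issue.
Florian's share (€342,000) is divided into 2 shares of €171,000: Vidar and Bastian each take €171,000.
Torin's share (€1,026,000) passes entirely to Jarrah.

Eamon receives €1,026,000.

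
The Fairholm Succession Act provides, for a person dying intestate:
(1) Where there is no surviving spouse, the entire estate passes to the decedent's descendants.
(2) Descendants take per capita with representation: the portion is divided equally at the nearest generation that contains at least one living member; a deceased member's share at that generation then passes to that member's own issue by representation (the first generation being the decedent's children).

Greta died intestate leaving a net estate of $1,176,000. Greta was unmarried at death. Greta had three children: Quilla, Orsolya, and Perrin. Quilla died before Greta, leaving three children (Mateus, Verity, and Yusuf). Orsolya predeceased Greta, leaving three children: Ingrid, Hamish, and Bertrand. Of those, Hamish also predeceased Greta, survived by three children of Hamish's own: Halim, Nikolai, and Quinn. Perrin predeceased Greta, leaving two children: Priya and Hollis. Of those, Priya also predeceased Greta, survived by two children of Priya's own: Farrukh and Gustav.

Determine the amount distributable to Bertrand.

Bertrand receives $147,000.

The entire $1,176,000 passes to the descendants.
No child survives, so the initial division is made at the grandchildren's generation.
That amount ($1,176,000) is divided into 8 shares of $147,000: Mateus, Verity, Yusuf, Ingrid, Bertrand, and Hollis each take $147,000; Hamish's $147,000 share passes to Hamish's issue; Priya's $147,000 share passes to Priya's issue.
Hamish's share ($147,000) is divided into 3 shares of $49,000: Halim, Nikolai, and Quinn each take $49,000.
Priya's share ($147,000) is divided into 2 shares of $73,500: Farrukh and Gustav each take $73,500.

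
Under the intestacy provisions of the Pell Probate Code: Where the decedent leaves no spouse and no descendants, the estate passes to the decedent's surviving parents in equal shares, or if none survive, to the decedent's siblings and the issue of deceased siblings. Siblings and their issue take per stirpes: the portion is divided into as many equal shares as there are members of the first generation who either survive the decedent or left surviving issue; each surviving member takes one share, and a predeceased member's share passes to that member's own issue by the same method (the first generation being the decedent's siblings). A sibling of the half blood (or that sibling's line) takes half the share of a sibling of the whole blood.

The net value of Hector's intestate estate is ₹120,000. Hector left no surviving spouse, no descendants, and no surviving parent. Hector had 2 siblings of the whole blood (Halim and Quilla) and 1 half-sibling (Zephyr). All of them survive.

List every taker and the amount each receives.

Halim: ₹48,000; Quilla: ₹48,000; Zephyr: ₹24,000

The entire ₹120,000 passes to the siblings and their issue.
Counting each half-blood sibling's line as half a unit, there are 5/2 units in ₹120,000, so one unit is ₹48,000. Whole-blood lines (Halim and Quilla) take ₹48,000 each; half-blood lines (Zephyr) take ₹24,000 each.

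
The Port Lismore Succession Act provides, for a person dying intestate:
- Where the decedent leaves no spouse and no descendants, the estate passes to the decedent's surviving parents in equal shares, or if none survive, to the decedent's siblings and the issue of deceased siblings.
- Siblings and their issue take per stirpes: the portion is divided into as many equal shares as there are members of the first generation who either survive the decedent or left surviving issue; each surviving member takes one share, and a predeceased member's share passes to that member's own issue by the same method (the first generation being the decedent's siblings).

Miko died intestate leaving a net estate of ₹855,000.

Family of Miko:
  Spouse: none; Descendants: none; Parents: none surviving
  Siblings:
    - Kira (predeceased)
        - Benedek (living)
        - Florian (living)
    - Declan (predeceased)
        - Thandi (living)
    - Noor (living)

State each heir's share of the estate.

The entire ₹855,000 passes to the siblings and their issue.
That amount (₹855,000) is divided into 3 shares of ₹285,000: Noor takes ₹285,000; Kira's ₹285,000 share passes to Kira's issue; Declan's ₹285,000 share passes to Declan's issue.
Kira's share (₹285,000) is divided into 2 shares of ₹142,500: Benedek and Florian each take ₹142,500.
Declan's share (₹285,000) passes entirely to Thandi.

Benedek: ₹142,500; Florian: ₹142,500; Thandi: ₹285,000; Noor: ₹285,000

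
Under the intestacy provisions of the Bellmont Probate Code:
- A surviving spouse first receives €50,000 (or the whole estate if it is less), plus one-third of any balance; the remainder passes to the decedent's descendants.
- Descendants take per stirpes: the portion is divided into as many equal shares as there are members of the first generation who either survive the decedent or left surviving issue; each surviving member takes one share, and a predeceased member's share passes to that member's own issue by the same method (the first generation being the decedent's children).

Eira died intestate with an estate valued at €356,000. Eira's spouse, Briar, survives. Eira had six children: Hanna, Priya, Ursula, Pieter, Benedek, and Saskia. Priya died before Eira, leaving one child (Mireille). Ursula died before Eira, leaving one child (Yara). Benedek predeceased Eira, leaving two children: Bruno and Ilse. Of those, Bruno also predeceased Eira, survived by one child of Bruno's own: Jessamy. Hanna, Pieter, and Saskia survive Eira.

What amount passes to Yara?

Briar first takes €50,000, leaving a balance of €306,000. Briar then takes one-third of the balance (€102,000), for a total of €152,000. The remaining €204,000 passes to the descendants.
The descendants' portion (€204,000) is divided into 6 shares of €34,000: Hanna, Pieter, and Saskia each take €34,000; Priya's €34,000 share passes to Priya's issue; Ursula's €34,000 share passes to Ursula's issue; Benedek's €34,000 share passes to Benedek's issue.
Priya's share (€34,000) passes entirely to Mireille.
Ursula's share (€34,000) passes entirely to Yara.
Benedek's share (€34,000) is divided into 2 shares of €17,000: Ilse takes €17,000; Bruno's €17,000 share passes to Bruno's issue.
Bruno's share (€17,000) passes entirely to Jessamy.

Yara receives €34,000.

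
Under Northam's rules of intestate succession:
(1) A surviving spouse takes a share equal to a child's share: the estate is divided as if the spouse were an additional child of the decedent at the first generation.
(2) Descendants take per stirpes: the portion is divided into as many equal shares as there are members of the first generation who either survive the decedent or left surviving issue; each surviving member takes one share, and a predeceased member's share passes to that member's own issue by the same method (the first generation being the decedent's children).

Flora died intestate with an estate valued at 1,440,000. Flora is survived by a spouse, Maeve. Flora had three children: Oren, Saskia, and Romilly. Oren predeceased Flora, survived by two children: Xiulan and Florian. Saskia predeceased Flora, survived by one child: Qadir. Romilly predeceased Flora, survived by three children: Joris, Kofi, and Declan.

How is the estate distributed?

The spouse counts as an additional share at the children's level, so there are 4 primary shares of 360,000. Maeve takes one such share (360,000).
The children's combined portion (1,080,000) is divided into 3 shares of 360,000: Oren's 360,000 share passes to Oren's issue; Saskia's 360,000 share passes to Saskia's issue; Romilly's 360,000 share passes to Romilly's issue.
Oren's share (360,000) is divided into 2 shares of 180,000: Xiulan and Florian each take 180,000.
Saskia's share (360,000) passes entirely to Qadir.
Romilly's share (360,000) is divided into 3 shares of 120,000: Joris, Kofi, and Declan each take 120,000.

Maeve: 360,000; Xiulan: 180,000; Florian: 180,000; Qadir: 360,000; Joris: 120,000; Kofi: 120,000; Declan: 120,000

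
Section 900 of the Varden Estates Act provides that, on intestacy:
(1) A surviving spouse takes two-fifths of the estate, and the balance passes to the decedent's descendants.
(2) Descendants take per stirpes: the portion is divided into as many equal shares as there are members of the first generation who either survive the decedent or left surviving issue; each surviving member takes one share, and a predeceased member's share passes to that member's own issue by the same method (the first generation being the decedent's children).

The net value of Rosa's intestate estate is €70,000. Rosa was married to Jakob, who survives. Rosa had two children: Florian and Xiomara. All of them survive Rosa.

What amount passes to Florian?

Florian receives €21,000.

Jakob takes two-fifths of €70,000 = €28,000. The remaining €42,000 passes to the descendants.
The descendants' portion (€42,000) is divided into 2 shares of €21,000: Florian and Xiomara each take €21,000.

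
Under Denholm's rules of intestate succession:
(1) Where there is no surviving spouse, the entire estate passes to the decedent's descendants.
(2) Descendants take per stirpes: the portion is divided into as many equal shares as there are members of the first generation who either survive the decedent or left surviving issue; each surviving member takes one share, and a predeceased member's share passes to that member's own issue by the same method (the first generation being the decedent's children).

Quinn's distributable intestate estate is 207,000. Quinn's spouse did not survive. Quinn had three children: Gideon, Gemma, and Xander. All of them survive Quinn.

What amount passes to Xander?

The entire 207,000 passes to the descendants.
That amount (207,000) is divided into 3 shares of 69,000: Gideon, Gemma, and Xander each take 69,000.

Xander receives 69,000.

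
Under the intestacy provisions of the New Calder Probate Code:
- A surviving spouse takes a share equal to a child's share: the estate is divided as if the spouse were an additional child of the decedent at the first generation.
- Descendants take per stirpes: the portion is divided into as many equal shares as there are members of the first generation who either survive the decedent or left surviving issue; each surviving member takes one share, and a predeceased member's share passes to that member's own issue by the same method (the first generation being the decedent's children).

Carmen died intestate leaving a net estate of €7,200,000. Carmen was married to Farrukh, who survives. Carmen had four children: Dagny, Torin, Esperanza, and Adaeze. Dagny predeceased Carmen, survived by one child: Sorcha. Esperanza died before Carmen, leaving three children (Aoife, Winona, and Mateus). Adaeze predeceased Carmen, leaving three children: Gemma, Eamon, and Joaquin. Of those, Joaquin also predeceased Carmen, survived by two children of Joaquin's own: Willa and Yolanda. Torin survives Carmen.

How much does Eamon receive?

Eamon receives €480,000.

The spouse counts as an additional share at the children's level, so there are 5 primary shares of €1,440,000. Farrukh takes one such share (€1,440,000).
The children's combined portion (€5,760,000) is divided into 4 shares of €1,440,000: Torin takes €1,440,000; Dagny's €1,440,000 share passes to Dagny's issue; Esperanza's €1,440,000 share passes to Esperanza's issue; Adaeze's €1,440,000 share passes to Adaeze's issue.
Dagny's share (€1,440,000) passes entirely to Sorcha.
Esperanza's share (€1,440,000) is divided into 3 shares of €480,000: Aoife, Winona, and Mateus each take €480,000.
Adaeze's share (€1,440,000) is divided into 3 shares of €480,000: Gemma and Eamon each take €480,000; Joaquin's €480,000 share passes to Joaquin's issue.
Joaquin's share (€480,000) is divided into 2 shares of €240,000: Willa and Yolanda each take €240,000.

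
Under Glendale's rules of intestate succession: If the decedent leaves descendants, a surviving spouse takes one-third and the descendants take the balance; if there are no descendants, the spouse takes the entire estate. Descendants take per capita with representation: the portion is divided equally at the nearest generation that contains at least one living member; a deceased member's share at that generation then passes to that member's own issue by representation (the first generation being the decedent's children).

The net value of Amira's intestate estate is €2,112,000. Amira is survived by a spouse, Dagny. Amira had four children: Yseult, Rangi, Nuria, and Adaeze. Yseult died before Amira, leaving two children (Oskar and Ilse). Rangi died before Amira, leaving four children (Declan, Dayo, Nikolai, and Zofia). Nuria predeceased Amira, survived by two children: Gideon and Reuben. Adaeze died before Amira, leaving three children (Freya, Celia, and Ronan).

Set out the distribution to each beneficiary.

Dagny: €704,000; Oskar: €128,000; Ilse: €128,000; Declan: €128,000; Dayo: €128,000; Nikolai: €128,000; Zofia: €128,000; Gideon: €128,000; Reuben: €128,000; Freya: €128,000; Celia: €128,000; Ronan: €128,000

Dagny takes one-third of €2,112,000 = €704,000. The remaining €1,408,000 passes to the descendants.
No child survives, so the initial division is made at the grandchildren's generation.
The descendants' portion (€1,408,000) is divided into 11 shares of €128,000: Oskar, Ilse, Declan, Dayo, Nikolai, Zofia, Gideon, Reuben, Freya, Celia, and Ronan each take €128,000.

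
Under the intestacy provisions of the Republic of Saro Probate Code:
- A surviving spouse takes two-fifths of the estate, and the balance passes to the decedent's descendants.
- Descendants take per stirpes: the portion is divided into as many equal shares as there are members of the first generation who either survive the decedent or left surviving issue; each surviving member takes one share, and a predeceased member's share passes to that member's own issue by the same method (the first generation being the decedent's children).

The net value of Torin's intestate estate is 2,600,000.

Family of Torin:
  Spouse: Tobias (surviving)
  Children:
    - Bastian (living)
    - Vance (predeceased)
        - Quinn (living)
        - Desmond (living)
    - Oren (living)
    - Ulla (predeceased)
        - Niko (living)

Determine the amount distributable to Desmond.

Tobias takes two-fifths of 2,600,000 = 1,040,000. The remaining 1,560,000 passes to the descendants.
The descendants' portion (1,560,000) is divided into 4 shares of 390,000: Bastian and Oren each take 390,000; Vance's 390,000 share passes to Vance's issue; Ulla's 390,000 share passes to Ulla's issue.
Vance's share (390,000) is divided into 2 shares of 195,000: Quinn and Desmond each take 195,000.
Ulla's share (390,000) passes entirely to Niko.

Desmond receives 195,000.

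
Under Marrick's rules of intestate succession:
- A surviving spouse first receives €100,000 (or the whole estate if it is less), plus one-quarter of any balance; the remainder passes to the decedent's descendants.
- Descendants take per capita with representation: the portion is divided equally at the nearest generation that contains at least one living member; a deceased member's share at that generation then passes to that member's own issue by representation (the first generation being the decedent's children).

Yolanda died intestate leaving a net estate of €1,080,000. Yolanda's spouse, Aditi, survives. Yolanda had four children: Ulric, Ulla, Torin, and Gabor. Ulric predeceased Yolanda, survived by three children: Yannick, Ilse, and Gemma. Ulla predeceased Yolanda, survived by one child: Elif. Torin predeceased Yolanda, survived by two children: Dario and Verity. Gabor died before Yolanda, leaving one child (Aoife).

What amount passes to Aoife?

Aoife receives €105,000.

Aditi first takes €100,000, leaving a balance of €980,000. Aditi then takes one-quarter of the balance (€245,000), for a total of €345,000. The remaining €735,000 passes to the descendants.
No child survives, so the initial division is made at the grandchildren's generation.
The descendants' portion (€735,000) is divided into 7 shares of €105,000: Yannick, Ilse, Gemma, Elif, Dario, Verity, and Aoife each take €105,000.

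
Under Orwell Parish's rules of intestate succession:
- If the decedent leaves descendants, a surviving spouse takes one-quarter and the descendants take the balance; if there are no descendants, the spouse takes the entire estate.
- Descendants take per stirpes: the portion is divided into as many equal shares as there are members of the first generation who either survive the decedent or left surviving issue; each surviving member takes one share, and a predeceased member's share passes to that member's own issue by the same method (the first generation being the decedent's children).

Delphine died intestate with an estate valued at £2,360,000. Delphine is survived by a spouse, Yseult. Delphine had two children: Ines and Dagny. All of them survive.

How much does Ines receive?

Yseult takes one-quarter of £2,360,000 = £590,000. The remaining £1,770,000 passes to the descendants.
The descendants' portion (£1,770,000) is divided into 2 shares of £885,000: Ines and Dagny each take £885,000.

Ines receives £885,000.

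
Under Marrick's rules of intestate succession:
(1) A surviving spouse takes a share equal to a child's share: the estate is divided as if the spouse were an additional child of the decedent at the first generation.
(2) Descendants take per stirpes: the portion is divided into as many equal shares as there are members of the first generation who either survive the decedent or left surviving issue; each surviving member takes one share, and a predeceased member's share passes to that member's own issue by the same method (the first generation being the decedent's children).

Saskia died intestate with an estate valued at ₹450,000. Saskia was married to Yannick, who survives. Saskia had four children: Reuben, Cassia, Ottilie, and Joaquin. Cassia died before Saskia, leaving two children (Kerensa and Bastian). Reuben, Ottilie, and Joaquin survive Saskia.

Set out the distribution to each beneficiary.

The spouse counts as an additional share at the children's level, so there are 5 primary shares of ₹90,000. Yannick takes one such share (₹90,000).
The children's combined portion (₹360,000) is divided into 4 shares of ₹90,000: Reuben, Ottilie, and Joaquin each take ₹90,000; Cassia's ₹90,000 share passes to Cassia's issue.
Cassia's share (₹90,000) is divided into 2 shares of ₹45,000: Kerensa and Bastian each take ₹45,000.

Yannick: ₹90,000; Reuben: ₹90,000; Kerensa: ₹45,000; Bastian: ₹45,000; Ottilie: ₹90,000; Joaquin: ₹90,000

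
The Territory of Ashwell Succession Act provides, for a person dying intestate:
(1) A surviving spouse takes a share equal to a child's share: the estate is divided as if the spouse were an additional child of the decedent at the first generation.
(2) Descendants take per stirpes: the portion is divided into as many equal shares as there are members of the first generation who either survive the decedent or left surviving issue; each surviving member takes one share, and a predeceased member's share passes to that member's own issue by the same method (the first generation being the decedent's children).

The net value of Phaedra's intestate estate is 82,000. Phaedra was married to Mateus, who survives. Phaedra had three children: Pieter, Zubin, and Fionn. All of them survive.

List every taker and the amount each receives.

The spouse counts as an additional share at the children's level, so there are 4 primary shares of 20,500. Mateus takes one such share (20,500).
The children's combined portion (61,500) is divided into 3 shares of 20,500: Pieter, Zubin, and Fionn each take 20,500.

Mateus: 20,500; Pieter: 20,500; Zubin: 20,500; Fionn: 20,500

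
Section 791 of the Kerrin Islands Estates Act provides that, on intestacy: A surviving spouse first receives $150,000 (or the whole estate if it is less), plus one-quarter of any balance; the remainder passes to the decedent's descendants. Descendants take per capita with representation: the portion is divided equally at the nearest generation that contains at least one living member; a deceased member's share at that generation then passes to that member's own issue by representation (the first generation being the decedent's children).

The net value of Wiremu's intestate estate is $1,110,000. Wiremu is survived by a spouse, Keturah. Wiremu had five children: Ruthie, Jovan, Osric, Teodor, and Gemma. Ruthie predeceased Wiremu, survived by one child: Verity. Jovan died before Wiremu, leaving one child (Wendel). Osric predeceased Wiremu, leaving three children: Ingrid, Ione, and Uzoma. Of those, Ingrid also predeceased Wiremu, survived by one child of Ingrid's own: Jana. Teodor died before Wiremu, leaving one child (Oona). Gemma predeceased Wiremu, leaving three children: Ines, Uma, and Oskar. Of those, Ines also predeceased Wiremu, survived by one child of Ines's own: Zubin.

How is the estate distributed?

Keturah: $390,000; Verity: $80,000; Wendel: $80,000; Jana: $80,000; Ione: $80,000; Uzoma: $80,000; Oona: $80,000; Zubin: $80,000; Uma: $80,000; Oskar: $80,000

Keturah first takes $150,000, leaving a balance of $960,000. Keturah then takes one-quarter of the balance ($240,000), for a total of $390,000. The remaining $720,000 passes to the descendants.
No child survives, so the initial division is made at the grandchildren's generation.
The descendants' portion ($720,000) is divided into 9 shares of $80,000: Verity, Wendel, Ione, Uzoma, Oona, Uma, and Oskar each take $80,000; Ingrid's $80,000 share passes to Ingrid's issue; Ines's $80,000 share passes to Ines's issue.
Ingrid's share ($80,000) passes entirely to Jana.
Ines's share ($80,000) passes entirely to Zubin.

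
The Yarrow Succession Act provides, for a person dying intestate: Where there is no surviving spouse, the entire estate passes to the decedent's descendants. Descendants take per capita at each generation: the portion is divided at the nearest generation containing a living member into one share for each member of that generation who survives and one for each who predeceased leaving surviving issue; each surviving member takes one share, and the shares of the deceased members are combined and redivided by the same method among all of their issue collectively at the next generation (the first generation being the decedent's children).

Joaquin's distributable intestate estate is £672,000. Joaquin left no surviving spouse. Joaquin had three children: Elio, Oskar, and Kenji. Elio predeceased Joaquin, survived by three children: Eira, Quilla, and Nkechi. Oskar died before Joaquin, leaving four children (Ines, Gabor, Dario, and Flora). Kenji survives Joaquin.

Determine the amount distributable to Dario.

The entire £672,000 passes to the descendants.
That amount (£672,000) is divided at the children's generation into 3 shares of £224,000. Kenji takes £224,000. The 2 shares of the deceased (Elio and Oskar) are combined into a pool of £448,000.
That pool (£448,000) is divided at the grandchildren's generation equally among Eira, Quilla, Nkechi, Ines, Gabor, Dario, and Flora: £64,000 each.

Dario receives £64,000.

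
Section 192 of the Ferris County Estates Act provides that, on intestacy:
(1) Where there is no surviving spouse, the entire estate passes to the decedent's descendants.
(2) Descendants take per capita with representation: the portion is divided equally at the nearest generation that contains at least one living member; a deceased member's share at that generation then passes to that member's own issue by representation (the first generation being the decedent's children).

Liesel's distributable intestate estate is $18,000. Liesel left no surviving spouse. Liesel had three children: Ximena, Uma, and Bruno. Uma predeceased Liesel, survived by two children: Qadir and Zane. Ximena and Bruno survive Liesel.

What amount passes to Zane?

The entire $18,000 passes to the descendants.
That amount ($18,000) is divided into 3 shares of $6,000: Ximena and Bruno each take $6,000; Uma's $6,000 share passes to Uma's issue.
Uma's share ($6,000) is divided into 2 shares of $3,000: Qadir and Zane each take $3,000.

Zane receives $3,000.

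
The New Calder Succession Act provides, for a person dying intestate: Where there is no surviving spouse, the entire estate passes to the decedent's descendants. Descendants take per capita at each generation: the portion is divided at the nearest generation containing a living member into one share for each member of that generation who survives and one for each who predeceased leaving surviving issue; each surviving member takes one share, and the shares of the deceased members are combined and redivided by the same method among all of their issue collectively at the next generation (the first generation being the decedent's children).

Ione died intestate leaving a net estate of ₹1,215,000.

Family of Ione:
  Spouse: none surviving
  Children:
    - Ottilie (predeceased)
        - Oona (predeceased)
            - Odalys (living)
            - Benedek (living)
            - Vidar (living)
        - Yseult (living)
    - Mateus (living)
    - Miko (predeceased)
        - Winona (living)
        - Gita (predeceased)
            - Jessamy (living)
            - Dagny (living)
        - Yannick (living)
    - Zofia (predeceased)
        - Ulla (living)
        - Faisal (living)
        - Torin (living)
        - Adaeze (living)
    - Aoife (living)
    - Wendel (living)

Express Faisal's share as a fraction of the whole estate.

The entire ₹1,215,000 passes to the descendants.
That amount (₹1,215,000) is divided at the children's generation into 6 shares of ₹202,500. Mateus, Aoife, and Wendel each take ₹202,500. The 3 shares of the deceased (Ottilie, Miko, and Zofia) are combined into a pool of ₹607,500.
That pool (₹607,500) is divided at the grandchildren's generation into 9 shares of ₹67,500. Yseult, Winona, Yannick, Ulla, Faisal, Torin, and Adaeze each take ₹67,500. The 2 shares of the deceased (Oona and Gita) are combined into a pool of ₹135,000.
That pool (₹135,000) is divided at the great-grandchildren's generation equally among Odalys, Benedek, Vidar, Jessamy, and Dagny: ₹27,000 each.

Faisal receives 1/18 of the estate.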